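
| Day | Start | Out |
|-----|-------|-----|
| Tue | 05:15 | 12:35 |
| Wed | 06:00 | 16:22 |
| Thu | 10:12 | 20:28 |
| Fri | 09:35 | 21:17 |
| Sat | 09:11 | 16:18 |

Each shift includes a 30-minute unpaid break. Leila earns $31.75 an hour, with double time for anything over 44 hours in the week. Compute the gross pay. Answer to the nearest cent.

Tue: 05:15–12:35 = 7 h 20 min; less 30 min break → 6 h 50 min
Wed: 06:00–16:22 = 10 h 22 min; less 30 min break → 9 h 52 min
Thu: 10:12–20:28 = 10 h 16 min; less 30 min break → 9 h 46 min
Fri: 09:35–21:17 = 11 h 42 min; less 30 min break → 11 h 12 min
Sat: 09:11–16:18 = 7 h 7 min; less 30 min break → 6 h 37 min
Total worked: 44 h 17 min = 2657 min.
Regular 44 h 0 min = 2640 min at $31.75/h; overtime 0 h 17 min = 17 min at $63.50/h.
Pay = (2640 × $31.75 + 17 × $63.50) ÷ 60 = $1414.99.

$1414.99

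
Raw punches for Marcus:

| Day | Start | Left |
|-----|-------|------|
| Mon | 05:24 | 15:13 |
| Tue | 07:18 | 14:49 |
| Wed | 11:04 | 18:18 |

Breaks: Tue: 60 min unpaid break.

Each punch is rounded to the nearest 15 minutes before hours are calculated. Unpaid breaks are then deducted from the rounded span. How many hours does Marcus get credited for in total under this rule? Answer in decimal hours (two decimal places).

Mon: in 05:24→05:30, out 15:13→15:15; 9 h 45 min
Tue: in 07:18→07:15, out 14:49→14:45; 7 h 30 min − 60 min = 6 h 30 min
Wed: in 11:04→11:00, out 18:18→18:15; 7 h 15 min
Total credited: 23 h 30 min.

23.50 hours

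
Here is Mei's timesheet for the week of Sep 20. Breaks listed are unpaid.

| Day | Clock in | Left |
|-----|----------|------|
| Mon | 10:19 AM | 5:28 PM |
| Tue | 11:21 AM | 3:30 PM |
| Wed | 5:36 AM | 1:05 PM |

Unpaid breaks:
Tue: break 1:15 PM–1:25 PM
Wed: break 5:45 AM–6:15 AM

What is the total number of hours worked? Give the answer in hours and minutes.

Mon: 10:19 AM–5:28 PM = 7 h 9 min
Tue: 11:21 AM–3:30 PM = 4 h 9 min; less 10 min break → 3 h 59 min
Wed: 5:36 AM–1:05 PM = 7 h 29 min; less 30 min break → 6 h 59 min
Total: 7 h 9 min + 3 h 59 min + 6 h 59 min = 18 h 7 min.

18 h 7 min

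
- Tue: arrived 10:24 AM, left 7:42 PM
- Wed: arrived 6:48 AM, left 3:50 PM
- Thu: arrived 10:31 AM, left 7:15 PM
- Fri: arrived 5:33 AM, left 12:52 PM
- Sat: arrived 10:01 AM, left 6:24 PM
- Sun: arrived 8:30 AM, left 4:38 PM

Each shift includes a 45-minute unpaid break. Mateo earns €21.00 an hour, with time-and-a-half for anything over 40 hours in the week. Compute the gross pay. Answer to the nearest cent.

€1041.60

Tue: 10:24 AM–7:42 PM = 9 h 18 min; less 45 min break → 8 h 33 min
Wed: 6:48 AM–3:50 PM = 9 h 2 min; less 45 min break → 8 h 17 min
Thu: 10:31 AM–7:15 PM = 8 h 44 min; less 45 min break → 7 h 59 min
Fri: 5:33 AM–12:52 PM = 7 h 19 min; less 45 min break → 6 h 34 min
Sat: 10:01 AM–6:24 PM = 8 h 23 min; less 45 min break → 7 h 38 min
Sun: 8:30 AM–4:38 PM = 8 h 8 min; less 45 min break → 7 h 23 min
Total worked: 46 h 24 min = 2784 min.
Regular 40 h 0 min = 2400 min at €21.00/h; overtime 6 h 24 min = 384 min at €31.50/h.
Pay = (2400 × €21.00 + 384 × €31.50) ÷ 60 = €1041.60.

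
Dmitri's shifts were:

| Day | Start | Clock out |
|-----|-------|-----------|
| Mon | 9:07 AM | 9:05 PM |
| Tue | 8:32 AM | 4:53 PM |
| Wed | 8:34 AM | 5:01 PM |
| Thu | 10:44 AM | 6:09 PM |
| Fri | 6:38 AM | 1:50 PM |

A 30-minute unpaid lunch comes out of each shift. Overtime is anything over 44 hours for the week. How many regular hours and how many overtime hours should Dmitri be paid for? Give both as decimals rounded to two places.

Mon: 9:07 AM–9:05 PM = 11 h 58 min; less 30 min break → 11 h 28 min
Tue: 8:32 AM–4:53 PM = 8 h 21 min; less 30 min break → 7 h 51 min
Wed: 8:34 AM–5:01 PM = 8 h 27 min; less 30 min break → 7 h 57 min
Thu: 10:44 AM–6:09 PM = 7 h 25 min; less 30 min break → 6 h 55 min
Fri: 6:38 AM–1:50 PM = 7 h 12 min; less 30 min break → 6 h 42 min
Total worked: 40 h 53 min = 40.88 h.
Threshold 44 h → overtime 0 h 0 min, regular 40 h 53 min.

Regular 40.88 hours, overtime 0.00 hours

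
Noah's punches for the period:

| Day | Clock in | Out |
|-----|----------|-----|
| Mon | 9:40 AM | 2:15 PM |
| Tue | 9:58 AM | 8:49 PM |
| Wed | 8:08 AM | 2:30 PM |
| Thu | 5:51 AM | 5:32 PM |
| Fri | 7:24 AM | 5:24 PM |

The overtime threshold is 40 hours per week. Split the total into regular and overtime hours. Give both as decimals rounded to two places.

Regular 40.00 hours, overtime 3.48 hours

Mon: 9:40 AM–2:15 PM = 4 h 35 min
Tue: 9:58 AM–8:49 PM = 10 h 51 min
Wed: 8:08 AM–2:30 PM = 6 h 22 min
Thu: 5:51 AM–5:32 PM = 11 h 41 min
Fri: 7:24 AM–5:24 PM = 10 h 0 min
Total worked: 43 h 29 min = 43.48 h.
Threshold 40 h → overtime 3 h 29 min, regular 40 h 0 min.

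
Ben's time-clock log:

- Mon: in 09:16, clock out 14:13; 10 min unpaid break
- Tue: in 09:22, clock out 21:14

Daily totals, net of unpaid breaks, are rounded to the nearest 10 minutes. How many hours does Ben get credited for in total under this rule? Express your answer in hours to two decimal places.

Mon: 09:16–14:13 = 4 h 57 min − 10 min = 4 h 47 min → rounds to 4 h 50 min
Tue: 09:22–21:14 = 11 h 52 min → rounds to 11 h 50 min
Total credited: 16 h 40 min.

16.67 hours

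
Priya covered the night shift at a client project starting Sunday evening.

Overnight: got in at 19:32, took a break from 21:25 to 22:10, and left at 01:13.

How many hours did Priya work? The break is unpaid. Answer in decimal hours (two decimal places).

4.93 hours

Overnight: 19:32 → midnight = 4 h 28 min; midnight → 01:13 = 1 h 13 min; span 5 h 41 min; less 45 min break → 4 h 56 min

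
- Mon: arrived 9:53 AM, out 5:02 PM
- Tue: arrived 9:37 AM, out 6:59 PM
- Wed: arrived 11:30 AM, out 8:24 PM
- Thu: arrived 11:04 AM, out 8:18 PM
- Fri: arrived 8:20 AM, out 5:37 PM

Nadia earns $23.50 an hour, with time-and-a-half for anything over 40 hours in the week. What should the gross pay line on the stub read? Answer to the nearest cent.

$1078.65

Mon: 9:53 AM–5:02 PM = 7 h 9 min
Tue: 9:37 AM–6:59 PM = 9 h 22 min
Wed: 11:30 AM–8:24 PM = 8 h 54 min
Thu: 11:04 AM–8:18 PM = 9 h 14 min
Fri: 8:20 AM–5:37 PM = 9 h 17 min
Total worked: 43 h 56 min = 2636 min.
Regular 40 h 0 min = 2400 min at $23.50/h; overtime 3 h 56 min = 236 min at $35.25/h.
Pay = (2400 × $23.50 + 236 × $35.25) ÷ 60 = $1078.65.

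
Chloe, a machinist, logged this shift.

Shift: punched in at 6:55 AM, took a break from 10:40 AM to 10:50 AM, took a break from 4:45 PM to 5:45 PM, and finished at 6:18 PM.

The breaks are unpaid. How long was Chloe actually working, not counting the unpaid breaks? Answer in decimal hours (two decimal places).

10.22 hours

Shift: 6:55 AM–6:18 PM = 11 h 23 min; less 70 min break → 10 h 13 min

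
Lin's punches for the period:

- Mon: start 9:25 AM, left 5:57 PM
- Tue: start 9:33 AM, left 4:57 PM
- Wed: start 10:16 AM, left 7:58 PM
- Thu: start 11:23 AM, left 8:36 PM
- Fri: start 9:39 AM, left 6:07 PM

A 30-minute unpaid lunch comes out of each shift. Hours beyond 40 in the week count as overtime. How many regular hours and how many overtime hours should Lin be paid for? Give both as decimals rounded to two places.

Mon: 9:25 AM–5:57 PM = 8 h 32 min; less 30 min break → 8 h 2 min
Tue: 9:33 AM–4:57 PM = 7 h 24 min; less 30 min break → 6 h 54 min
Wed: 10:16 AM–7:58 PM = 9 h 42 min; less 30 min break → 9 h 12 min
Thu: 11:23 AM–8:36 PM = 9 h 13 min; less 30 min break → 8 h 43 min
Fri: 9:39 AM–6:07 PM = 8 h 28 min; less 30 min break → 7 h 58 min
Total worked: 40 h 49 min = 40.82 h.
Threshold 40 h → overtime 0 h 49 min, regular 40 h 0 min.

Regular 40.00 hours, overtime 0.82 hours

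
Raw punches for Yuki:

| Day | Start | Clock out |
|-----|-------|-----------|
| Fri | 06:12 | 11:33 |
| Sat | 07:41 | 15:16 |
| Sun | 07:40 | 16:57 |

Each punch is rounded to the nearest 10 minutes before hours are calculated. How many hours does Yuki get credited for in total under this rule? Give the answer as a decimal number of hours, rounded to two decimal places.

Fri: in 06:12→06:10, out 11:33→11:30; 5 h 20 min
Sat: in 07:41→07:40, out 15:16→15:20; 7 h 40 min
Sun: in 07:40→07:40, out 16:57→17:00; 9 h 20 min
Total credited: 22 h 20 min.

22.33 hours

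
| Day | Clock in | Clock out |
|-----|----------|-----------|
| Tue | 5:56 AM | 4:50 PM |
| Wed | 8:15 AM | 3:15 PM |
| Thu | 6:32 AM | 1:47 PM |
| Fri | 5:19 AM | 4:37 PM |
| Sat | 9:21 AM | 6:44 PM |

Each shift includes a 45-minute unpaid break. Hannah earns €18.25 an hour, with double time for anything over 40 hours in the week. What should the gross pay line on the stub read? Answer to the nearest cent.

€806.04

Tue: 5:56 AM–4:50 PM = 10 h 54 min; less 45 min break → 10 h 9 min
Wed: 8:15 AM–3:15 PM = 7 h 0 min; less 45 min break → 6 h 15 min
Thu: 6:32 AM–1:47 PM = 7 h 15 min; less 45 min break → 6 h 30 min
Fri: 5:19 AM–4:37 PM = 11 h 18 min; less 45 min break → 10 h 33 min
Sat: 9:21 AM–6:44 PM = 9 h 23 min; less 45 min break → 8 h 38 min
Total worked: 42 h 5 min = 2525 min.
Regular 40 h 0 min = 2400 min at €18.25/h; overtime 2 h 5 min = 125 min at €36.50/h.
Pay = (2400 × €18.25 + 125 × €36.50) ÷ 60 = €806.04.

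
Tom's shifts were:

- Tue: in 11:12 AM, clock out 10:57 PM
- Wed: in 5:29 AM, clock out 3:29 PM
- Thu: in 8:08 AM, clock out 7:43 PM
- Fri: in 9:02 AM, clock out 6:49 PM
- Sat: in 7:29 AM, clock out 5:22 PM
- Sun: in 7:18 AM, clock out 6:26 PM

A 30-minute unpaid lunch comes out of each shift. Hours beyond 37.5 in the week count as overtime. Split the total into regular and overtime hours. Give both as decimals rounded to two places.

Tue: 11:12 AM–10:57 PM = 11 h 45 min; less 30 min break → 11 h 15 min
Wed: 5:29 AM–3:29 PM = 10 h 0 min; less 30 min break → 9 h 30 min
Thu: 8:08 AM–7:43 PM = 11 h 35 min; less 30 min break → 11 h 5 min
Fri: 9:02 AM–6:49 PM = 9 h 47 min; less 30 min break → 9 h 17 min
Sat: 7:29 AM–5:22 PM = 9 h 53 min; less 30 min break → 9 h 23 min
Sun: 7:18 AM–6:26 PM = 11 h 8 min; less 30 min break → 10 h 38 min
Total worked: 61 h 8 min = 61.13 h.
Threshold 37.5 h → overtime 23 h 38 min, regular 37 h 30 min.

Regular 37.50 hours, overtime 23.63 hours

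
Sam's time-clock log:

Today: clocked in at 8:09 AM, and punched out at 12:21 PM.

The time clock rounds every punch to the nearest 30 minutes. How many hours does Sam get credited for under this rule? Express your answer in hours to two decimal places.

Today: in 8:09 AM→8:00 AM, out 12:21 PM→12:30 PM; 4 h 30 min

4.50 hours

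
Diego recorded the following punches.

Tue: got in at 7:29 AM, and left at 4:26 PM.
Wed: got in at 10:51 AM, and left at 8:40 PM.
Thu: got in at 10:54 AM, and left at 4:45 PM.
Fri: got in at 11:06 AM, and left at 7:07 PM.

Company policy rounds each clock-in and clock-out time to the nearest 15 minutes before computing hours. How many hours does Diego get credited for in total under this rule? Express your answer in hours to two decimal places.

Tue: in 7:29 AM→7:30 AM, out 4:26 PM→4:30 PM; 9 h 0 min
Wed: in 10:51 AM→10:45 AM, out 8:40 PM→8:45 PM; 10 h 0 min
Thu: in 10:54 AM→11:00 AM, out 4:45 PM→4:45 PM; 5 h 45 min
Fri: in 11:06 AM→11:00 AM, out 7:07 PM→7:00 PM; 8 h 0 min
Total credited: 32 h 45 min.

32.75 hours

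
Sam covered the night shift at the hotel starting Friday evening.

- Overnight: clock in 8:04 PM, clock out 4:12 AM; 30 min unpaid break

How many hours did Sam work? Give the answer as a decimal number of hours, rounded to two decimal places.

Overnight: 8:04 PM → midnight = 3 h 56 min; midnight → 4:12 AM = 4 h 12 min; span 8 h 8 min; less 30 min break → 7 h 38 min

7.63 hours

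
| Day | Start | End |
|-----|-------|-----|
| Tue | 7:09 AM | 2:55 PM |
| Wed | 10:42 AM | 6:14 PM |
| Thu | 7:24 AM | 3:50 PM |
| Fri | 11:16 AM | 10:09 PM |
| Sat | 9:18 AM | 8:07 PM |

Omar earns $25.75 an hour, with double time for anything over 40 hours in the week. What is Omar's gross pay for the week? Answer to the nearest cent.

$1309.82

Tue: 7:09 AM–2:55 PM = 7 h 46 min
Wed: 10:42 AM–6:14 PM = 7 h 32 min
Thu: 7:24 AM–3:50 PM = 8 h 26 min
Fri: 11:16 AM–10:09 PM = 10 h 53 min
Sat: 9:18 AM–8:07 PM = 10 h 49 min
Total worked: 45 h 26 min = 2726 min.
Regular 40 h 0 min = 2400 min at $25.75/h; overtime 5 h 26 min = 326 min at $51.50/h.
Pay = (2400 × $25.75 + 326 × $51.50) ÷ 60 = $1309.82.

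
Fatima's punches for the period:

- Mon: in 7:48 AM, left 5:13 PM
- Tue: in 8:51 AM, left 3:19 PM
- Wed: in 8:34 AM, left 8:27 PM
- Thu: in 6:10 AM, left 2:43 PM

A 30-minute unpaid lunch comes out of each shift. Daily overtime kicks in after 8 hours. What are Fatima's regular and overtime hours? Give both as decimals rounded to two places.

Regular 29.97 hours, overtime 4.35 hours

Mon: 7:48 AM–5:13 PM = 9 h 25 min; less 30 min break → 8 h 55 min
Tue: 8:51 AM–3:19 PM = 6 h 28 min; less 30 min break → 5 h 58 min
Wed: 8:34 AM–8:27 PM = 11 h 53 min; less 30 min break → 11 h 23 min
Thu: 6:10 AM–2:43 PM = 8 h 33 min; less 30 min break → 8 h 3 min
Mon reg 8 h 0 min / OT 0 h 55 min; Tue reg 5 h 58 min / OT 0 h 0 min; Wed reg 8 h 0 min / OT 3 h 23 min; Thu reg 8 h 0 min / OT 0 h 3 min.
Totals: regular 29 h 58 min, overtime 4 h 21 min.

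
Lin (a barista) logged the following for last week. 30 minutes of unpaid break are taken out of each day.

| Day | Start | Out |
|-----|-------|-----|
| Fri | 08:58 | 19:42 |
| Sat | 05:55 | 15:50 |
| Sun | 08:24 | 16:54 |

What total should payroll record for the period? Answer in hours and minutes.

27 h 39 min

Fri: 08:58–19:42 = 10 h 44 min; less 30 min break → 10 h 14 min
Sat: 05:55–15:50 = 9 h 55 min; less 30 min break → 9 h 25 min
Sun: 08:24–16:54 = 8 h 30 min; less 30 min break → 8 h 0 min
Total: 10 h 14 min + 9 h 25 min + 8 h 0 min = 27 h 39 min.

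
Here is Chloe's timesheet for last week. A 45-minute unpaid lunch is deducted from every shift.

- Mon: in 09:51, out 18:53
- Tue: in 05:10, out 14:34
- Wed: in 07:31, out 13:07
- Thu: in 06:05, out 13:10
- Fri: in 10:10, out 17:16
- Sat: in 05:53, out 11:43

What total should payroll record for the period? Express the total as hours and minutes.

39 h 33 min

Mon: 09:51–18:53 = 9 h 2 min; less 45 min break → 8 h 17 min
Tue: 05:10–14:34 = 9 h 24 min; less 45 min break → 8 h 39 min
Wed: 07:31–13:07 = 5 h 36 min; less 45 min break → 4 h 51 min
Thu: 06:05–13:10 = 7 h 5 min; less 45 min break → 6 h 20 min
Fri: 10:10–17:16 = 7 h 6 min; less 45 min break → 6 h 21 min
Sat: 05:53–11:43 = 5 h 50 min; less 45 min break → 5 h 5 min
Total: 8 h 17 min + 8 h 39 min + 4 h 51 min + 6 h 20 min + 6 h 21 min + 5 h 5 min = 39 h 33 min.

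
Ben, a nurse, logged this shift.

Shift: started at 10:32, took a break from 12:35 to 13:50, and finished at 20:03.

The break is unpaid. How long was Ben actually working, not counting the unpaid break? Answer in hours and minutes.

Shift: 10:32–20:03 = 9 h 31 min; less 75 min break → 8 h 16 min

8 h 16 min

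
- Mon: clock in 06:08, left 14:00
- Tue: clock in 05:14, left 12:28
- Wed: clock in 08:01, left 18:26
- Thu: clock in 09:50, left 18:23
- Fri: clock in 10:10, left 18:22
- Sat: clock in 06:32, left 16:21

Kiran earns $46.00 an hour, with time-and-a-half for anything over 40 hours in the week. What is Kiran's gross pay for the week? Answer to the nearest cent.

$2673.75

Mon: 06:08–14:00 = 7 h 52 min
Tue: 05:14–12:28 = 7 h 14 min
Wed: 08:01–18:26 = 10 h 25 min
Thu: 09:50–18:23 = 8 h 33 min
Fri: 10:10–18:22 = 8 h 12 min
Sat: 06:32–16:21 = 9 h 49 min
Total worked: 52 h 5 min = 3125 min.
Regular 40 h 0 min = 2400 min at $46.00/h; overtime 12 h 5 min = 725 min at $69.00/h.
Pay = (2400 × $46.00 + 725 × $69.00) ÷ 60 = $2673.75.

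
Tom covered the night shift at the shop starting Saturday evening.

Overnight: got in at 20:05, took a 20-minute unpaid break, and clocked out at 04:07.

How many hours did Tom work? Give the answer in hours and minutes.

Overnight: 20:05 → midnight = 3 h 55 min; midnight → 04:07 = 4 h 7 min; span 8 h 2 min; less 20 min break → 7 h 42 min

7 h 42 min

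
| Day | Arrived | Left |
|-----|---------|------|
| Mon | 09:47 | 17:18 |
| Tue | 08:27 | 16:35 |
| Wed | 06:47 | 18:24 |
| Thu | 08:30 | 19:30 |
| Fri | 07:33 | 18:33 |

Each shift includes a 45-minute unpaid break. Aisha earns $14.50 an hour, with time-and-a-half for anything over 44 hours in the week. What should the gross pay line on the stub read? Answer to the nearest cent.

Mon: 09:47–17:18 = 7 h 31 min; less 45 min break → 6 h 46 min
Tue: 08:27–16:35 = 8 h 8 min; less 45 min break → 7 h 23 min
Wed: 06:47–18:24 = 11 h 37 min; less 45 min break → 10 h 52 min
Thu: 08:30–19:30 = 11 h 0 min; less 45 min break → 10 h 15 min
Fri: 07:33–18:33 = 11 h 0 min; less 45 min break → 10 h 15 min
Total worked: 45 h 31 min = 2731 min.
Regular 44 h 0 min = 2640 min at $14.50/h; overtime 1 h 31 min = 91 min at $21.75/h.
Pay = (2640 × $14.50 + 91 × $21.75) ÷ 60 = $670.99.

$670.99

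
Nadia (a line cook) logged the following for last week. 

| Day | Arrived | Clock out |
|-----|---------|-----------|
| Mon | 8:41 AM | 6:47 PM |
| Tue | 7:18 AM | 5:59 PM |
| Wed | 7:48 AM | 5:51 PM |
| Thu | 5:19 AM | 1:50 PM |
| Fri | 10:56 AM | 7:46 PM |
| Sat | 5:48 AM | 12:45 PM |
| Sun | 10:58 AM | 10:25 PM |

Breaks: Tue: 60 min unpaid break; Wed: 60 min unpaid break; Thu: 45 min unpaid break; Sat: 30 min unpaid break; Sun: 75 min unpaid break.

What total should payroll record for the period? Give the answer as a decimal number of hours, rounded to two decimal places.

62.08 hours

Mon: 8:41 AM–6:47 PM = 10 h 6 min
Tue: 7:18 AM–5:59 PM = 10 h 41 min; less 60 min break → 9 h 41 min
Wed: 7:48 AM–5:51 PM = 10 h 3 min; less 60 min break → 9 h 3 min
Thu: 5:19 AM–1:50 PM = 8 h 31 min; less 45 min break → 7 h 46 min
Fri: 10:56 AM–7:46 PM = 8 h 50 min
Sat: 5:48 AM–12:45 PM = 6 h 57 min; less 30 min break → 6 h 27 min
Sun: 10:58 AM–10:25 PM = 11 h 27 min; less 75 min break → 10 h 12 min
Total: 10 h 6 min + 9 h 41 min + 9 h 3 min + 7 h 46 min + 8 h 50 min + 6 h 27 min + 10 h 12 min = 62 h 5 min.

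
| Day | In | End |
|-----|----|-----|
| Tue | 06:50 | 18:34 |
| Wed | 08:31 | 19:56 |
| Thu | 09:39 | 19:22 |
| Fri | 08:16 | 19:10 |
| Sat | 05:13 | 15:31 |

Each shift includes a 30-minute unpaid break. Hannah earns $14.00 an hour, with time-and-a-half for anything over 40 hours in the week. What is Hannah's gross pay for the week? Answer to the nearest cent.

$802.90

Tue: 06:50–18:34 = 11 h 44 min; less 30 min break → 11 h 14 min
Wed: 08:31–19:56 = 11 h 25 min; less 30 min break → 10 h 55 min
Thu: 09:39–19:22 = 9 h 43 min; less 30 min break → 9 h 13 min
Fri: 08:16–19:10 = 10 h 54 min; less 30 min break → 10 h 24 min
Sat: 05:13–15:31 = 10 h 18 min; less 30 min break → 9 h 48 min
Total worked: 51 h 34 min = 3094 min.
Regular 40 h 0 min = 2400 min at $14.00/h; overtime 11 h 34 min = 694 min at $21.00/h.
Pay = (2400 × $14.00 + 694 × $21.00) ÷ 60 = $802.90.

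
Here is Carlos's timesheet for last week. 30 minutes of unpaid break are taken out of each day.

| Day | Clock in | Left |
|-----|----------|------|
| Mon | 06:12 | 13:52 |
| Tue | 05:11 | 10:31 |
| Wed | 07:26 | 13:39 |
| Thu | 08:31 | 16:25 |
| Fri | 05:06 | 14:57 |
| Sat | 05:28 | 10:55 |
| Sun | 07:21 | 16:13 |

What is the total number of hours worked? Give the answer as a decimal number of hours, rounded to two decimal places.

Mon: 06:12–13:52 = 7 h 40 min; less 30 min break → 7 h 10 min
Tue: 05:11–10:31 = 5 h 20 min; less 30 min break → 4 h 50 min
Wed: 07:26–13:39 = 6 h 13 min; less 30 min break → 5 h 43 min
Thu: 08:31–16:25 = 7 h 54 min; less 30 min break → 7 h 24 min
Fri: 05:06–14:57 = 9 h 51 min; less 30 min break → 9 h 21 min
Sat: 05:28–10:55 = 5 h 27 min; less 30 min break → 4 h 57 min
Sun: 07:21–16:13 = 8 h 52 min; less 30 min break → 8 h 22 min
Total: 7 h 10 min + 4 h 50 min + 5 h 43 min + 7 h 24 min + 9 h 21 min + 4 h 57 min + 8 h 22 min = 47 h 47 min.

47.78 hours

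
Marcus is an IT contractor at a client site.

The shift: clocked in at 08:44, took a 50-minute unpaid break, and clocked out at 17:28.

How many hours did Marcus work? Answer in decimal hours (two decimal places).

The shift: 08:44–17:28 = 8 h 44 min; less 50 min break → 7 h 54 min

7.90 hours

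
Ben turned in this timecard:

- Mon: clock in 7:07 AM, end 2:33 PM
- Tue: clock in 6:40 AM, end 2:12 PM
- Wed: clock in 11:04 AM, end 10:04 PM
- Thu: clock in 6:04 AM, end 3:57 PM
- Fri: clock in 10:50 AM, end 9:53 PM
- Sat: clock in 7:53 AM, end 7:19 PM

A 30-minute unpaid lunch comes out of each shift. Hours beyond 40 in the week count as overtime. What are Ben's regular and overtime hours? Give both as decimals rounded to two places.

Mon: 7:07 AM–2:33 PM = 7 h 26 min; less 30 min break → 6 h 56 min
Tue: 6:40 AM–2:12 PM = 7 h 32 min; less 30 min break → 7 h 2 min
Wed: 11:04 AM–10:04 PM = 11 h 0 min; less 30 min break → 10 h 30 min
Thu: 6:04 AM–3:57 PM = 9 h 53 min; less 30 min break → 9 h 23 min
Fri: 10:50 AM–9:53 PM = 11 h 3 min; less 30 min break → 10 h 33 min
Sat: 7:53 AM–7:19 PM = 11 h 26 min; less 30 min break → 10 h 56 min
Total worked: 55 h 20 min = 55.33 h.
Threshold 40 h → overtime 15 h 20 min, regular 40 h 0 min.

Regular 40.00 hours, overtime 15.33 hours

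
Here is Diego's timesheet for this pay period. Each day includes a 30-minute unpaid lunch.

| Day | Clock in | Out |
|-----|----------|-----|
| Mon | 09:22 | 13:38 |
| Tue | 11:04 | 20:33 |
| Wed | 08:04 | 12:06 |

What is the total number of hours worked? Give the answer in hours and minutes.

Mon: 09:22–13:38 = 4 h 16 min; less 30 min break → 3 h 46 min
Tue: 11:04–20:33 = 9 h 29 min; less 30 min break → 8 h 59 min
Wed: 08:04–12:06 = 4 h 2 min; less 30 min break → 3 h 32 min
Total: 3 h 46 min + 8 h 59 min + 3 h 32 min = 16 h 17 min.

16 h 17 min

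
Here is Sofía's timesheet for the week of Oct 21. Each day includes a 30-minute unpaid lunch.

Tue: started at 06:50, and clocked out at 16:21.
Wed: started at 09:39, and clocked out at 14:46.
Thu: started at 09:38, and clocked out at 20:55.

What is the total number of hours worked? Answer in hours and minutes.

Tue: 06:50–16:21 = 9 h 31 min; less 30 min break → 9 h 1 min
Wed: 09:39–14:46 = 5 h 7 min; less 30 min break → 4 h 37 min
Thu: 09:38–20:55 = 11 h 17 min; less 30 min break → 10 h 47 min
Total: 9 h 1 min + 4 h 37 min + 10 h 47 min = 24 h 25 min.

24 h 25 min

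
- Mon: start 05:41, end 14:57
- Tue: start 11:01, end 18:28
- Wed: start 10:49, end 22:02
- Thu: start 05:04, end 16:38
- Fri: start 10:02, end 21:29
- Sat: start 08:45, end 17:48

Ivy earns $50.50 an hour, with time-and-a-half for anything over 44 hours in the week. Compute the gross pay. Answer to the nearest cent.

Mon: 05:41–14:57 = 9 h 16 min
Tue: 11:01–18:28 = 7 h 27 min
Wed: 10:49–22:02 = 11 h 13 min
Thu: 05:04–16:38 = 11 h 34 min
Fri: 10:02–21:29 = 11 h 27 min
Sat: 08:45–17:48 = 9 h 3 min
Total worked: 60 h 0 min = 3600 min.
Regular 44 h 0 min = 2640 min at $50.50/h; overtime 16 h 0 min = 960 min at $75.75/h.
Pay = (2640 × $50.50 + 960 × $75.75) ÷ 60 = $3434.00.

$3434.00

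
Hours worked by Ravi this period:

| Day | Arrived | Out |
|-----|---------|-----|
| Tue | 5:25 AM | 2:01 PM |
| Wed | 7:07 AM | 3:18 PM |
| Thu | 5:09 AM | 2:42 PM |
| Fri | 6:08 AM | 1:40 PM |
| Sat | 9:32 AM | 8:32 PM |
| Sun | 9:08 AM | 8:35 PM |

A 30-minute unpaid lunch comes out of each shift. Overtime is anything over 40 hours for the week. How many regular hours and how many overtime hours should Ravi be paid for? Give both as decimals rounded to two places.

Regular 40.00 hours, overtime 13.32 hours

Tue: 5:25 AM–2:01 PM = 8 h 36 min; less 30 min break → 8 h 6 min
Wed: 7:07 AM–3:18 PM = 8 h 11 min; less 30 min break → 7 h 41 min
Thu: 5:09 AM–2:42 PM = 9 h 33 min; less 30 min break → 9 h 3 min
Fri: 6:08 AM–1:40 PM = 7 h 32 min; less 30 min break → 7 h 2 min
Sat: 9:32 AM–8:32 PM = 11 h 0 min; less 30 min break → 10 h 30 min
Sun: 9:08 AM–8:35 PM = 11 h 27 min; less 30 min break → 10 h 57 min
Total worked: 53 h 19 min = 53.32 h.
Threshold 40 h → overtime 13 h 19 min, regular 40 h 0 min.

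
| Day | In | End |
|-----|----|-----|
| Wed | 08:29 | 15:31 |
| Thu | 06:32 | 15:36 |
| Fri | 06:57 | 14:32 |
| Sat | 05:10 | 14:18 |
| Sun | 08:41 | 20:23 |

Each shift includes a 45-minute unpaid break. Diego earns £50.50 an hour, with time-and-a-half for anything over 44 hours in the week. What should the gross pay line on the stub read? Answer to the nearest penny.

£2058.72

Wed: 08:29–15:31 = 7 h 2 min; less 45 min break → 6 h 17 min
Thu: 06:32–15:36 = 9 h 4 min; less 45 min break → 8 h 19 min
Fri: 06:57–14:32 = 7 h 35 min; less 45 min break → 6 h 50 min
Sat: 05:10–14:18 = 9 h 8 min; less 45 min break → 8 h 23 min
Sun: 08:41–20:23 = 11 h 42 min; less 45 min break → 10 h 57 min
Total worked: 40 h 46 min = 2446 min.
Regular 40 h 46 min = 2446 min at £50.50/h; overtime 0 h 0 min = 0 min at £75.75/h.
Pay = (2446 × £50.50 + 0 × £75.75) ÷ 60 = £2058.72.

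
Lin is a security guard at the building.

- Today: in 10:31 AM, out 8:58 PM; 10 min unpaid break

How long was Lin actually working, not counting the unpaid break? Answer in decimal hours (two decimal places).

Today: 10:31 AM–8:58 PM = 10 h 27 min; less 10 min break → 10 h 17 min

10.28 hours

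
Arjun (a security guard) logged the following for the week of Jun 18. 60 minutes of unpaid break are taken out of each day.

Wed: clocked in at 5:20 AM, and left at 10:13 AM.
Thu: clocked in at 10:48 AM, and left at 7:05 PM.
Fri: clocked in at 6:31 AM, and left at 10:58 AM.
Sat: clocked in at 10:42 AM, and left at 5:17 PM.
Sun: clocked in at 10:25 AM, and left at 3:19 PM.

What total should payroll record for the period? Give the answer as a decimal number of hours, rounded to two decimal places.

24.10 hours

Wed: 5:20 AM–10:13 AM = 4 h 53 min; less 60 min break → 3 h 53 min
Thu: 10:48 AM–7:05 PM = 8 h 17 min; less 60 min break → 7 h 17 min
Fri: 6:31 AM–10:58 AM = 4 h 27 min; less 60 min break → 3 h 27 min
Sat: 10:42 AM–5:17 PM = 6 h 35 min; less 60 min break → 5 h 35 min
Sun: 10:25 AM–3:19 PM = 4 h 54 min; less 60 min break → 3 h 54 min
Total: 3 h 53 min + 7 h 17 min + 3 h 27 min + 5 h 35 min + 3 h 54 min = 24 h 6 min.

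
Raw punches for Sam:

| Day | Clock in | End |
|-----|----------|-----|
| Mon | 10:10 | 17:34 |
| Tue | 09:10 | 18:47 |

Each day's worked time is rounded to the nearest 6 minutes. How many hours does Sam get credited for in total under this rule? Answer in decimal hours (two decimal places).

Mon: 10:10–17:34 = 7 h 24 min → rounds to 7 h 24 min
Tue: 09:10–18:47 = 9 h 37 min → rounds to 9 h 36 min
Total credited: 17 h 0 min.

17.00 hours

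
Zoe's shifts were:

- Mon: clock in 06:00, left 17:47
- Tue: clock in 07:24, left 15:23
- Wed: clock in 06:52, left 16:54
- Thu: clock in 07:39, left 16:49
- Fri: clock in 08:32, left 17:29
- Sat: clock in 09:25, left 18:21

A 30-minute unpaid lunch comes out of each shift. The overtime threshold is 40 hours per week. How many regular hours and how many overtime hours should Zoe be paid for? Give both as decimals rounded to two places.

Mon: 06:00–17:47 = 11 h 47 min; less 30 min break → 11 h 17 min
Tue: 07:24–15:23 = 7 h 59 min; less 30 min break → 7 h 29 min
Wed: 06:52–16:54 = 10 h 2 min; less 30 min break → 9 h 32 min
Thu: 07:39–16:49 = 9 h 10 min; less 30 min break → 8 h 40 min
Fri: 08:32–17:29 = 8 h 57 min; less 30 min break → 8 h 27 min
Sat: 09:25–18:21 = 8 h 56 min; less 30 min break → 8 h 26 min
Total worked: 53 h 51 min = 53.85 h.
Threshold 40 h → overtime 13 h 51 min, regular 40 h 0 min.

Regular 40.00 hours, overtime 13.85 hours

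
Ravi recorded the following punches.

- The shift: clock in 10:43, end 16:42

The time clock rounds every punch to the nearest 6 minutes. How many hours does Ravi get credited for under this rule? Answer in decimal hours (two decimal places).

6.00 hours

The shift: in 10:43→10:42, out 16:42→16:42; 6 h 0 min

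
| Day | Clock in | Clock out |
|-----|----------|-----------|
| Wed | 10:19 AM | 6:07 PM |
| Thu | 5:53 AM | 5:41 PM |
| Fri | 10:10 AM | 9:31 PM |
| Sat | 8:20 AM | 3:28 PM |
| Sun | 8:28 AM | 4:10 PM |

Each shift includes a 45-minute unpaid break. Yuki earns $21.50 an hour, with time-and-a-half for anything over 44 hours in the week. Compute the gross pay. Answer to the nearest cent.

Wed: 10:19 AM–6:07 PM = 7 h 48 min; less 45 min break → 7 h 3 min
Thu: 5:53 AM–5:41 PM = 11 h 48 min; less 45 min break → 11 h 3 min
Fri: 10:10 AM–9:31 PM = 11 h 21 min; less 45 min break → 10 h 36 min
Sat: 8:20 AM–3:28 PM = 7 h 8 min; less 45 min break → 6 h 23 min
Sun: 8:28 AM–4:10 PM = 7 h 42 min; less 45 min break → 6 h 57 min
Total worked: 42 h 2 min = 2522 min.
Regular 42 h 2 min = 2522 min at $21.50/h; overtime 0 h 0 min = 0 min at $32.25/h.
Pay = (2522 × $21.50 + 0 × $32.25) ÷ 60 = $903.72.

$903.72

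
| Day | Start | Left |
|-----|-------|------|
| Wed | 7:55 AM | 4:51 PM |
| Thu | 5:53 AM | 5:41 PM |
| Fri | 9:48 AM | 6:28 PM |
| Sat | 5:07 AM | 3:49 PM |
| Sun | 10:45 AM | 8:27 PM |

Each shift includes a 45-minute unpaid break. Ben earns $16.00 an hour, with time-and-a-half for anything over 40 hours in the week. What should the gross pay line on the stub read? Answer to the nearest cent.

Wed: 7:55 AM–4:51 PM = 8 h 56 min; less 45 min break → 8 h 11 min
Thu: 5:53 AM–5:41 PM = 11 h 48 min; less 45 min break → 11 h 3 min
Fri: 9:48 AM–6:28 PM = 8 h 40 min; less 45 min break → 7 h 55 min
Sat: 5:07 AM–3:49 PM = 10 h 42 min; less 45 min break → 9 h 57 min
Sun: 10:45 AM–8:27 PM = 9 h 42 min; less 45 min break → 8 h 57 min
Total worked: 46 h 3 min = 2763 min.
Regular 40 h 0 min = 2400 min at $16.00/h; overtime 6 h 3 min = 363 min at $24.00/h.
Pay = (2400 × $16.00 + 363 × $24.00) ÷ 60 = $785.20.

$785.20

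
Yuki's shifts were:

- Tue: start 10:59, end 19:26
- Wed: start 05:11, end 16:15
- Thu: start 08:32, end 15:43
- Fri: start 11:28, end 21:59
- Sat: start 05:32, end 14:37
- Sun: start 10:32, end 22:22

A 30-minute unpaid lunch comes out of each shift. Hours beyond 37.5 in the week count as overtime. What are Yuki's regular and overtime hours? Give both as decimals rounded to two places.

Tue: 10:59–19:26 = 8 h 27 min; less 30 min break → 7 h 57 min
Wed: 05:11–16:15 = 11 h 4 min; less 30 min break → 10 h 34 min
Thu: 08:32–15:43 = 7 h 11 min; less 30 min break → 6 h 41 min
Fri: 11:28–21:59 = 10 h 31 min; less 30 min break → 10 h 1 min
Sat: 05:32–14:37 = 9 h 5 min; less 30 min break → 8 h 35 min
Sun: 10:32–22:22 = 11 h 50 min; less 30 min break → 11 h 20 min
Total worked: 55 h 8 min = 55.13 h.
Threshold 37.5 h → overtime 17 h 38 min, regular 37 h 30 min.

Regular 37.50 hours, overtime 17.63 hours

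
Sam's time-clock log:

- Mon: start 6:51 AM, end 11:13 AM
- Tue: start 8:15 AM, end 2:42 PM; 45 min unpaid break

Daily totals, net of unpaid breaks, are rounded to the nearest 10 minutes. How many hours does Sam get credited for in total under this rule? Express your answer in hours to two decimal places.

10.00 hours

Mon: 6:51 AM–11:13 AM = 4 h 22 min → rounds to 4 h 20 min
Tue: 8:15 AM–2:42 PM = 6 h 27 min − 45 min = 5 h 42 min → rounds to 5 h 40 min
Total credited: 10 h 0 min.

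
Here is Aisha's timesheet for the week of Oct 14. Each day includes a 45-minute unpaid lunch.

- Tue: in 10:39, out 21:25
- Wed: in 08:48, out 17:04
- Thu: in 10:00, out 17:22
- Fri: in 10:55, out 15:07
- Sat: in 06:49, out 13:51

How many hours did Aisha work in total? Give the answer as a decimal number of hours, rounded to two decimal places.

Tue: 10:39–21:25 = 10 h 46 min; less 45 min break → 10 h 1 min
Wed: 08:48–17:04 = 8 h 16 min; less 45 min break → 7 h 31 min
Thu: 10:00–17:22 = 7 h 22 min; less 45 min break → 6 h 37 min
Fri: 10:55–15:07 = 4 h 12 min; less 45 min break → 3 h 27 min
Sat: 06:49–13:51 = 7 h 2 min; less 45 min break → 6 h 17 min
Total: 10 h 1 min + 7 h 31 min + 6 h 37 min + 3 h 27 min + 6 h 17 min = 33 h 53 min.

33.88 hours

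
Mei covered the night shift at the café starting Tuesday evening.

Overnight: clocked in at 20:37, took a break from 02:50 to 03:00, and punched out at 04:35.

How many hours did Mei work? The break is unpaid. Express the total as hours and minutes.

7 h 48 min

Overnight: 20:37 → midnight = 3 h 23 min; midnight → 04:35 = 4 h 35 min; span 7 h 58 min; less 10 min break → 7 h 48 min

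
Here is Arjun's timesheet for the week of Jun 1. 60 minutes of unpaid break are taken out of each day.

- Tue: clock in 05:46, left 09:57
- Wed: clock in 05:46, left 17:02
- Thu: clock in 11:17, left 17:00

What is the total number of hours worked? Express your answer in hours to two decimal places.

Tue: 05:46–09:57 = 4 h 11 min; less 60 min break → 3 h 11 min
Wed: 05:46–17:02 = 11 h 16 min; less 60 min break → 10 h 16 min
Thu: 11:17–17:00 = 5 h 43 min; less 60 min break → 4 h 43 min
Total: 3 h 11 min + 10 h 16 min + 4 h 43 min = 18 h 10 min.

18.17 hours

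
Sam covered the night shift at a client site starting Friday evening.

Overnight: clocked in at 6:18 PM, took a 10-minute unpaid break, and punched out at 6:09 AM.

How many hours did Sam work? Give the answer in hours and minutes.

11 h 41 min

Overnight: 6:18 PM → midnight = 5 h 42 min; midnight → 6:09 AM = 6 h 9 min; span 11 h 51 min; less 10 min break → 11 h 41 min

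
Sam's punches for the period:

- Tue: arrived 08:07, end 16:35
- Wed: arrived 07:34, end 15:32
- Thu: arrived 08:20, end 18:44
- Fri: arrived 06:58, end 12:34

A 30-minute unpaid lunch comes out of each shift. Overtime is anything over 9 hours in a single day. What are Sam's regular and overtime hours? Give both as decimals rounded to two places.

Regular 29.53 hours, overtime 0.90 hours

Tue: 08:07–16:35 = 8 h 28 min; less 30 min break → 7 h 58 min
Wed: 07:34–15:32 = 7 h 58 min; less 30 min break → 7 h 28 min
Thu: 08:20–18:44 = 10 h 24 min; less 30 min break → 9 h 54 min
Fri: 06:58–12:34 = 5 h 36 min; less 30 min break → 5 h 6 min
Tue reg 7 h 58 min / OT 0 h 0 min; Wed reg 7 h 28 min / OT 0 h 0 min; Thu reg 9 h 0 min / OT 0 h 54 min; Fri reg 5 h 6 min / OT 0 h 0 min.
Totals: regular 29 h 32 min, overtime 0 h 54 min.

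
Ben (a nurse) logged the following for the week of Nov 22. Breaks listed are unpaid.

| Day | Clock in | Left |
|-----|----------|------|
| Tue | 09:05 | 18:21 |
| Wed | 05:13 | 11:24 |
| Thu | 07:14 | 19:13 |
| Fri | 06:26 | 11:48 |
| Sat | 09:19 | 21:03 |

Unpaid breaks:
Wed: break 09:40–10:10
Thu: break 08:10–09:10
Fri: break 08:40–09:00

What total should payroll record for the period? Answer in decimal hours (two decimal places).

42.70 hours

Tue: 09:05–18:21 = 9 h 16 min
Wed: 05:13–11:24 = 6 h 11 min; less 30 min break → 5 h 41 min
Thu: 07:14–19:13 = 11 h 59 min; less 60 min break → 10 h 59 min
Fri: 06:26–11:48 = 5 h 22 min; less 20 min break → 5 h 2 min
Sat: 09:19–21:03 = 11 h 44 min
Total: 9 h 16 min + 5 h 41 min + 10 h 59 min + 5 h 2 min + 11 h 44 min = 42 h 42 min.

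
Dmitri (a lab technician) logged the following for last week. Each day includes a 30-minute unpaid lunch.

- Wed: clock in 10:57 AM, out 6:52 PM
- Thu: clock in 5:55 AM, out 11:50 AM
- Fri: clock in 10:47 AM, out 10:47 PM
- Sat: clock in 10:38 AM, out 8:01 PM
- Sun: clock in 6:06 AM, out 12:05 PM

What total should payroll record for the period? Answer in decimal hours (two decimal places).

38.70 hours

Wed: 10:57 AM–6:52 PM = 7 h 55 min; less 30 min break → 7 h 25 min
Thu: 5:55 AM–11:50 AM = 5 h 55 min; less 30 min break → 5 h 25 min
Fri: 10:47 AM–10:47 PM = 12 h 0 min; less 30 min break → 11 h 30 min
Sat: 10:38 AM–8:01 PM = 9 h 23 min; less 30 min break → 8 h 53 min
Sun: 6:06 AM–12:05 PM = 5 h 59 min; less 30 min break → 5 h 29 min
Total: 7 h 25 min + 5 h 25 min + 11 h 30 min + 8 h 53 min + 5 h 29 min = 38 h 42 min.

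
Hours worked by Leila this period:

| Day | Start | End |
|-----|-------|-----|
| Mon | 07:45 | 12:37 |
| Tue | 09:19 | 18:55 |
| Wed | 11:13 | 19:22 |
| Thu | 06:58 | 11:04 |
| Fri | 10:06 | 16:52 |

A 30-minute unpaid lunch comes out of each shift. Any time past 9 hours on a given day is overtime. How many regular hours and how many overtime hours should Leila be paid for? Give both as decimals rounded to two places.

Regular 30.88 hours, overtime 0.10 hours

Mon: 07:45–12:37 = 4 h 52 min; less 30 min break → 4 h 22 min
Tue: 09:19–18:55 = 9 h 36 min; less 30 min break → 9 h 6 min
Wed: 11:13–19:22 = 8 h 9 min; less 30 min break → 7 h 39 min
Thu: 06:58–11:04 = 4 h 6 min; less 30 min break → 3 h 36 min
Fri: 10:06–16:52 = 6 h 46 min; less 30 min break → 6 h 16 min
Mon reg 4 h 22 min / OT 0 h 0 min; Tue reg 9 h 0 min / OT 0 h 6 min; Wed reg 7 h 39 min / OT 0 h 0 min; Thu reg 3 h 36 min / OT 0 h 0 min; Fri reg 6 h 16 min / OT 0 h 0 min.
Totals: regular 30 h 53 min, overtime 0 h 6 min.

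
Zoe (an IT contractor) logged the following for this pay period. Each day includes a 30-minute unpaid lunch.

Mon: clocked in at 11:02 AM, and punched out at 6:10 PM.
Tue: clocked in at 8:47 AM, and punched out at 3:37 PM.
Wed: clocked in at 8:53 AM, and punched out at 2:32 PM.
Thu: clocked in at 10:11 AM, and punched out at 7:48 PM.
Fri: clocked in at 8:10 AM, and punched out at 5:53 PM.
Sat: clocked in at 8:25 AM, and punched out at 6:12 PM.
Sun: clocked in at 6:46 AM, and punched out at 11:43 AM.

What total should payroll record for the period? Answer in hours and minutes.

Mon: 11:02 AM–6:10 PM = 7 h 8 min; less 30 min break → 6 h 38 min
Tue: 8:47 AM–3:37 PM = 6 h 50 min; less 30 min break → 6 h 20 min
Wed: 8:53 AM–2:32 PM = 5 h 39 min; less 30 min break → 5 h 9 min
Thu: 10:11 AM–7:48 PM = 9 h 37 min; less 30 min break → 9 h 7 min
Fri: 8:10 AM–5:53 PM = 9 h 43 min; less 30 min break → 9 h 13 min
Sat: 8:25 AM–6:12 PM = 9 h 47 min; less 30 min break → 9 h 17 min
Sun: 6:46 AM–11:43 AM = 4 h 57 min; less 30 min break → 4 h 27 min
Total: 6 h 38 min + 6 h 20 min + 5 h 9 min + 9 h 7 min + 9 h 13 min + 9 h 17 min + 4 h 27 min = 50 h 11 min.

50 h 11 min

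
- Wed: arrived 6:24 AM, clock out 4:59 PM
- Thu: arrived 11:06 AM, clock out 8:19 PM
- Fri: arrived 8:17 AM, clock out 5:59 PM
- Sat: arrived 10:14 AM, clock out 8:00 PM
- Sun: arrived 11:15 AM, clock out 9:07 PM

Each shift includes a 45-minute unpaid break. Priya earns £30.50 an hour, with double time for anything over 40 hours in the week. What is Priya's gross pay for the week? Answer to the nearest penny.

£1548.38

Wed: 6:24 AM–4:59 PM = 10 h 35 min; less 45 min break → 9 h 50 min
Thu: 11:06 AM–8:19 PM = 9 h 13 min; less 45 min break → 8 h 28 min
Fri: 8:17 AM–5:59 PM = 9 h 42 min; less 45 min break → 8 h 57 min
Sat: 10:14 AM–8:00 PM = 9 h 46 min; less 45 min break → 9 h 1 min
Sun: 11:15 AM–9:07 PM = 9 h 52 min; less 45 min break → 9 h 7 min
Total worked: 45 h 23 min = 2723 min.
Regular 40 h 0 min = 2400 min at £30.50/h; overtime 5 h 23 min = 323 min at £61.00/h.
Pay = (2400 × £30.50 + 323 × £61.00) ÷ 60 = £1548.38.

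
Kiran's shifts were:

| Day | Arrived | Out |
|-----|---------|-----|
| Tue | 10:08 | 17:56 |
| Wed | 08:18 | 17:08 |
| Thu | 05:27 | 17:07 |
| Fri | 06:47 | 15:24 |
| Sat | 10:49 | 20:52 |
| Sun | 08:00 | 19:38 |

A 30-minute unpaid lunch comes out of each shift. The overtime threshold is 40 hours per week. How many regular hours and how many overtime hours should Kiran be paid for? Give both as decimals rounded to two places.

Regular 40.00 hours, overtime 15.60 hours

Tue: 10:08–17:56 = 7 h 48 min; less 30 min break → 7 h 18 min
Wed: 08:18–17:08 = 8 h 50 min; less 30 min break → 8 h 20 min
Thu: 05:27–17:07 = 11 h 40 min; less 30 min break → 11 h 10 min
Fri: 06:47–15:24 = 8 h 37 min; less 30 min break → 8 h 7 min
Sat: 10:49–20:52 = 10 h 3 min; less 30 min break → 9 h 33 min
Sun: 08:00–19:38 = 11 h 38 min; less 30 min break → 11 h 8 min
Total worked: 55 h 36 min = 55.60 h.
Threshold 40 h → overtime 15 h 36 min, regular 40 h 0 min.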